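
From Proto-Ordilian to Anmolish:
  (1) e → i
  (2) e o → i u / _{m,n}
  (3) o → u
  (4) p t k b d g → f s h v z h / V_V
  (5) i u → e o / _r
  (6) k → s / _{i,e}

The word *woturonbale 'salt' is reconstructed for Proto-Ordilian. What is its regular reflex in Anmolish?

Anmolish: *woturonbale
  woturonbale → woturonbali   [vowel merger]
  woturonbali → woturunbali   [pre-nasal raising]
  woturunbali → wuturunbali   [vowel merger]
  wuturunbali → wusurunbali   [intervocalic lenition]
  wusurunbali → wusorunbali   [pre-rhotic lowering]
  wusorunbali (rule 6 does not apply)
  giving Anmolish wusorunbali.

wusorunbali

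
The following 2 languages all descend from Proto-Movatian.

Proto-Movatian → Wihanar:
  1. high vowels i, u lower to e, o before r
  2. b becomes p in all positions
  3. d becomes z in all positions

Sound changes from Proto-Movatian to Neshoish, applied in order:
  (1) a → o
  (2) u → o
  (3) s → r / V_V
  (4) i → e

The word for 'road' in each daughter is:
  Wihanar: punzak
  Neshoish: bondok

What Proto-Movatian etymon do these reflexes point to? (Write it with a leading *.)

*bundak

Position 2: Wihanar has u, Neshoish has o. Wihanar preserves u here (none of its changes turn any other segment into u), so the proto-segment is *u.
Position 4: Wihanar has z, Neshoish has d. Neshoish preserves d here (none of its changes turn any other segment into d), so the proto-segment is *d.
Position 1: Wihanar has p, Neshoish has b. Neshoish preserves b here (none of its changes turn any other segment into b), so the proto-segment is *b.
Verify the candidate proto-form against each daughter:
Wihanar: start from *bundak.
  rule 1: no change — bundak
  rule 2 (unconditioned shift): bundak → pundak
  rule 3 (unconditioned shift): pundak → punzak
  ⇒ Wihanar punzak
Neshoish: start from *bundak.
  rule 1 (vowel merger): bundak → bundok
  rule 2 (vowel merger): bundok → bondok
  rule 3: no change — bondok
  rule 4: no change — bondok
  ⇒ Neshoish bondok
*bundak is the unique common source.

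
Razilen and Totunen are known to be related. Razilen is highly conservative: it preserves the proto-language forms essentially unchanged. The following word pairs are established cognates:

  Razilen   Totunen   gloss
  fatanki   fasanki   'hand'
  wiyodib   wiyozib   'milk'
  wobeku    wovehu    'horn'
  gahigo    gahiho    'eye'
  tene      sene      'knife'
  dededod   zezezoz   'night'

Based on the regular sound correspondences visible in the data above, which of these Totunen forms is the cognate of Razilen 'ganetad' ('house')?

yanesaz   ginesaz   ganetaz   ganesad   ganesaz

fatanki ~ fasanki — Razilen t corresponds to Totunen s between vowels (before a back vowel).
dededod ~ zezezoz — Razilen d corresponds to Totunen z word-finally.
Applying these to Razilen 'ganetad':
  ganetad → ganesad   (t→s between vowels (before a back vowel))
  ganesad → ganesaz   (d→z word-finally)
So the Totunen cognate is 'ganesaz'.

ganesaz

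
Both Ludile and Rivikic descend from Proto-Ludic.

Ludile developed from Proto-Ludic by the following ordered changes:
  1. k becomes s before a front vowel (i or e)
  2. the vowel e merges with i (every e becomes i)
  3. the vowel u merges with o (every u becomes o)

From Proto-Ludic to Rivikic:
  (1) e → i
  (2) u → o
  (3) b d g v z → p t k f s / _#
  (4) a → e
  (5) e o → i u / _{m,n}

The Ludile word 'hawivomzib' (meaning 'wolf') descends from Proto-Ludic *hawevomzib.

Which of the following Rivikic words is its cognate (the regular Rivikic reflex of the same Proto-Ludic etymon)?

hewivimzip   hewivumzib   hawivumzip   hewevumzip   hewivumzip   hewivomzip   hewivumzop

hewivumzip

Rivikic: start from *hawevomzib.
  rule 1 (vowel merger): hawevomzib → hawivomzib
  rule 2: no change — hawivomzib
  rule 3 (final devoicing): hawivomzib → hawivomzip
  rule 4 (vowel merger): hawivomzip → hewivomzip
  rule 5 (pre-nasal raising): hewivomzip → hewivumzip
  ⇒ Rivikic hewivumzip
The other candidates each miss or misapply at least one Rivikic change.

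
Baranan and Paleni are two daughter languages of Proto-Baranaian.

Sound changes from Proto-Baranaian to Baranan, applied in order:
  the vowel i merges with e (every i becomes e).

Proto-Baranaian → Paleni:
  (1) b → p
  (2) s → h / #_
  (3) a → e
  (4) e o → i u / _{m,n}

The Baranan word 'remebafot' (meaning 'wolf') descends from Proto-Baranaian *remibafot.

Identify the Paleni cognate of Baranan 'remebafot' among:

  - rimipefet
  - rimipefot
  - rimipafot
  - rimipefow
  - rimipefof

Paleni: *remibafot
  remibafot → remipafot   [unconditioned shift]
  remipafot (rule 2 does not apply)
  remipafot → remipefot   [vowel merger]
  remipefot → rimipefot   [pre-nasal raising]
  giving Paleni rimipefot.
The other candidates each miss or misapply at least one Paleni change.

rimipefot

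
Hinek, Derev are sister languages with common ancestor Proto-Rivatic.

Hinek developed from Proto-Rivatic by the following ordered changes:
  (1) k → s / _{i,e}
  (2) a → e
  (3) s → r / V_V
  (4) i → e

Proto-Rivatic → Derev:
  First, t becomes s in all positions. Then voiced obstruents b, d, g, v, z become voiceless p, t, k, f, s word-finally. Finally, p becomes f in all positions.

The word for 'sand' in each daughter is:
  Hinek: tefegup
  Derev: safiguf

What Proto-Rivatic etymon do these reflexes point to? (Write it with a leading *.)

*tafigup

Position 4: Hinek has e, Derev has i. Derev preserves i here (none of its changes turn any other segment into i), so the proto-segment is *i.
Position 7: Hinek has p, Derev has f. Hinek preserves p here (none of its changes turn any other segment into p), so the proto-segment is *p.
This points to *tafigup. Verify forward in each daughter:
Hinek: *tafigup > tefigup > tefegup  (by vowel merger, vowel merger)
Derev: *tafigup
  tafigup → safigup   [unconditioned shift]
  safigup (rule 2 does not apply)
  safigup → safiguf   [unconditioned shift]
  giving Derev safiguf.
*tafigup is the unique common source.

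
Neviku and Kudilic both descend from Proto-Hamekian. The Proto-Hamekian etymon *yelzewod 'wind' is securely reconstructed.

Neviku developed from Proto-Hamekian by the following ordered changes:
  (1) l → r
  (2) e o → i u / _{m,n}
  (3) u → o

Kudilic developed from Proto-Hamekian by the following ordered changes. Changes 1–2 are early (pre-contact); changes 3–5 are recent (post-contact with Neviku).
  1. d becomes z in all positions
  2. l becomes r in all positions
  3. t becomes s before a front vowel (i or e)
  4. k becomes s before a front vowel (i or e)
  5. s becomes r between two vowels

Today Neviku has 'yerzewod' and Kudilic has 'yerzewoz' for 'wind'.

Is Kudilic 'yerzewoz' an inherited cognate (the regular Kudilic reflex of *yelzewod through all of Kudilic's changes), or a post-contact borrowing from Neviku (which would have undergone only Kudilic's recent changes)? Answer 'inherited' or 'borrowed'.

If inherited, *yelzewod would pass through all of Kudilic's changes:
Kudilic: start from *yelzewod.
  rule 1 (unconditioned shift): yelzewod → yelzewoz
  rule 2 (unconditioned shift): yelzewoz → yerzewoz
  rule 3: no change — yerzewoz
  rule 4: no change — yerzewoz
  rule 5: no change — yerzewoz
  ⇒ Kudilic yerzewoz
If borrowed from Neviku 'yerzewod' after the early changes, it would undergo only the recent ones:
  rule 3 (palatalisation): no change (yerzewod)
  rule 4 (palatalisation): no change (yerzewod)
  rule 5 (rhotacism): no change (yerzewod)
  ⇒ as a loan: yerzewod
Kudilic 'yerzewoz' matches the inherited outcome exactly, so it is an inherited cognate, not a loan.

inherited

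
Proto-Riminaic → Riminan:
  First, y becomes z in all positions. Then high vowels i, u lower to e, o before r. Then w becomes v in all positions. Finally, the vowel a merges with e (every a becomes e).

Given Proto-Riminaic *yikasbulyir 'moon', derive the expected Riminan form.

Riminan: *yikasbulyir
  yikasbulyir → zikasbulzir   [unconditioned shift]
  zikasbulzir → zikasbulzer   [pre-rhotic lowering]
  zikasbulzer (rule 3 does not apply)
  zikasbulzer → zikesbulzer   [vowel merger]
  giving Riminan zikesbulzer.

zikesbulzer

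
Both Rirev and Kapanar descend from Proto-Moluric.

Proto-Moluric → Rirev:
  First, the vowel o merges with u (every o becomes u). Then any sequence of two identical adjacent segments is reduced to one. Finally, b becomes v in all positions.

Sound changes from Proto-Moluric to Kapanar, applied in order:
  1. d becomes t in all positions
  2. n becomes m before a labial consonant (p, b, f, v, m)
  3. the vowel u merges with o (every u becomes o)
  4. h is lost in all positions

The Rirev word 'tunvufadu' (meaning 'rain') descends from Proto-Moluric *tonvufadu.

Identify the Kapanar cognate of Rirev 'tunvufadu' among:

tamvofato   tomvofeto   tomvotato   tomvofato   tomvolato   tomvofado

Kapanar: start from *tonvufadu.
  rule 1 (unconditioned shift): tonvufadu → tonvufatu
  rule 2 (nasal place assimilation): tonvufatu → tomvufatu
  rule 3 (vowel merger): tomvufatu → tomvofato
  rule 4: no change — tomvofato
  ⇒ Kapanar tomvofato
The other candidates each miss or misapply at least one Kapanar change.

tomvofato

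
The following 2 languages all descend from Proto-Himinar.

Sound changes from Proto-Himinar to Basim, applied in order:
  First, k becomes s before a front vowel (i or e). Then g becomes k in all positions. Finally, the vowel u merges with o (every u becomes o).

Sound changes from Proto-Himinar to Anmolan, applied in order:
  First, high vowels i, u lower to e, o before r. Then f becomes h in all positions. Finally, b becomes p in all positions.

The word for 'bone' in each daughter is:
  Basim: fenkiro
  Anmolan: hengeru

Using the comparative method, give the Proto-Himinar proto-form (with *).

Position 5: Basim has i, Anmolan has e. Basim preserves i here (none of its changes turn any other segment into i), so the proto-segment is *i.
Position 7: Basim has o, Anmolan has u. Anmolan preserves u here (none of its changes turn any other segment into u), so the proto-segment is *u.
Verify the candidate proto-form against each daughter:
Basim: start from *fengiru.
  rule 1: no change — fengiru
  rule 2 (unconditioned shift): fengiru → fenkiru
  rule 3 (vowel merger): fenkiru → fenkiro
  ⇒ Basim fenkiro
Anmolan: *fengiru > fengeru > hengeru  (by pre-rhotic lowering, unconditioned shift)
Only *fengiru yields all of Basim fenkiro, Anmolan hengeru.

*fengiru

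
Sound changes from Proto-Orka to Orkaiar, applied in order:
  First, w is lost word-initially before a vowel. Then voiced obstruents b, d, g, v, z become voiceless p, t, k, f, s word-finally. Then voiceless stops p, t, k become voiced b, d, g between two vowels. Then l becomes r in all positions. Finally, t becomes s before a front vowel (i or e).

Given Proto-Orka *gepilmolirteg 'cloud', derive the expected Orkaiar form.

gebirmorirsek

Orkaiar: start from *gepilmolirteg.
  rule 1: no change — gepilmolirteg
  rule 2 (final devoicing): gepilmolirteg → gepilmolirtek
  rule 3 (intervocalic voicing): gepilmolirtek → gebilmolirtek
  rule 4 (unconditioned shift): gebilmolirtek → gebirmorirtek
  rule 5 (palatalisation): gebirmorirtek → gebirmorirsek
  ⇒ Orkaiar gebirmorirsek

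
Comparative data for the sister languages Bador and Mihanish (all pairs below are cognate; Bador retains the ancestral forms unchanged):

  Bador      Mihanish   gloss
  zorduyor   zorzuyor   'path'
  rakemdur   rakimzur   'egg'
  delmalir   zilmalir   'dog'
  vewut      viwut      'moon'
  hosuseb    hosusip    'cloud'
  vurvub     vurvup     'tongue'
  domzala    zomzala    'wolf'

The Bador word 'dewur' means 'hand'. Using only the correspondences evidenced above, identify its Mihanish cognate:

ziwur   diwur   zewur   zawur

delmalir ~ zilmalir — Bador d corresponds to Mihanish z word-initially before a front vowel.
delmalir ~ zilmalir, vewut ~ viwut — Bador e corresponds to Mihanish i after a consonant, before a consonant other than r, m, n, p, b, f, v.
Applying these to Bador 'dewur':
  dewur → zewur   (d→z word-initially before a front vowel)
  zewur → ziwur   (e→i after a consonant, before a consonant other than r, m, n, p, b, f, v)
So the Mihanish cognate is 'ziwur'.

ziwur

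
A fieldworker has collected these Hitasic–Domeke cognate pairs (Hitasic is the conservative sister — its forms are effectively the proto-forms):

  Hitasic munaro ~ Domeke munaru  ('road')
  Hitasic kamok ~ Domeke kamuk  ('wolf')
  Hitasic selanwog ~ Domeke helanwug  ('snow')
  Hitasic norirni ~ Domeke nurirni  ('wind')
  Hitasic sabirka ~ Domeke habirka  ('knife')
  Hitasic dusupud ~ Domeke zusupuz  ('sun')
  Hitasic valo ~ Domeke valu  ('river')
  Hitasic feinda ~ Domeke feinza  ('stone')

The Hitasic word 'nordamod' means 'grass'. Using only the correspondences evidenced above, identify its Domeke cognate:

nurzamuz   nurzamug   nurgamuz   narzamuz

norirni ~ nurirni — Hitasic o corresponds to Domeke u after a consonant, before r.
feinda ~ feinza — Hitasic d corresponds to Domeke z after a consonant, before a back vowel.
kamok ~ kamuk, selanwog ~ helanwug — Hitasic o corresponds to Domeke u after a consonant, before a consonant other than r, m, n, p, b, f, v.
dusupud ~ zusupuz — Hitasic d corresponds to Domeke z word-finally.
Applying these to Hitasic 'nordamod':
  nordamod → nurdamod   (o→u after a consonant, before r)
  nurdamod → nurzamod   (d→z after a consonant, before a back vowel)
  nurzamod → nurzamud   (o→u after a consonant, before a consonant other than r, m, n, p, b, f, v)
  nurzamud → nurzamuz   (d→z word-finally)
So the Domeke cognate is 'nurzamuz'.

nurzamuz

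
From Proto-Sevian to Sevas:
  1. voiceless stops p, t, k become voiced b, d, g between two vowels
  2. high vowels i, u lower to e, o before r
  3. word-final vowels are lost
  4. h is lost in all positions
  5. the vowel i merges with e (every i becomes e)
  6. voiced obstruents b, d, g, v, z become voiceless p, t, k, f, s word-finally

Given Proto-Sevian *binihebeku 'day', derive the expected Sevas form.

Sevas: *binihebeku > binihebegu > binihebeg > biniebeg > beneebeg > beneebek  (by intervocalic voicing, apocope, h-loss, vowel merger, final devoicing)

beneebek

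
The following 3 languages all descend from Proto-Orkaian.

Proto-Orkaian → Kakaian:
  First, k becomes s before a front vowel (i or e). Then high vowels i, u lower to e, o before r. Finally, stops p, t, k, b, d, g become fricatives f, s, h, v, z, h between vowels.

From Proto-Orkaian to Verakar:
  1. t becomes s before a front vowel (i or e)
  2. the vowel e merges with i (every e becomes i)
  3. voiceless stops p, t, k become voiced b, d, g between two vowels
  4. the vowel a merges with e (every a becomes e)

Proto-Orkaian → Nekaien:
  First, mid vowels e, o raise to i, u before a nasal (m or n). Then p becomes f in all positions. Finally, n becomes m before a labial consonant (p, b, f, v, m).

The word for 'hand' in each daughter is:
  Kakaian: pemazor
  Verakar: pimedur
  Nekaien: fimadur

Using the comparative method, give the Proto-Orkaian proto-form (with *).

Position 6: Kakaian has o, Verakar has u, Nekaien has u. Verakar preserves u here (none of its changes turn any other segment into u), so the proto-segment is *u.
Position 2: Kakaian has e, Verakar has i, Nekaien has i. Taking the neighbouring segments as reconstructed: Kakaian e can only go back to *e; Verakar i could go back to *e or *i; Nekaien i could go back to *e or *i — the one source consistent with every daughter is *e.
Verify the candidate proto-form against each daughter:
Kakaian: start from *pemadur.
  rule 1: no change — pemadur
  rule 2 (pre-rhotic lowering): pemadur → pemador
  rule 3 (intervocalic lenition): pemador → pemazor
  ⇒ Kakaian pemazor
Verakar: *pemadur
  pemadur (rule 1 does not apply)
  pemadur → pimadur   [vowel merger]
  pimadur (rule 3 does not apply)
  pimadur → pimedur   [vowel merger]
  giving Verakar pimedur.
Nekaien: *pemadur
  pemadur → pimadur   [pre-nasal raising]
  pimadur → fimadur   [unconditioned shift]
  fimadur (rule 3 does not apply)
  giving Nekaien fimadur.
*pemadur is the unique common source.

*pemadur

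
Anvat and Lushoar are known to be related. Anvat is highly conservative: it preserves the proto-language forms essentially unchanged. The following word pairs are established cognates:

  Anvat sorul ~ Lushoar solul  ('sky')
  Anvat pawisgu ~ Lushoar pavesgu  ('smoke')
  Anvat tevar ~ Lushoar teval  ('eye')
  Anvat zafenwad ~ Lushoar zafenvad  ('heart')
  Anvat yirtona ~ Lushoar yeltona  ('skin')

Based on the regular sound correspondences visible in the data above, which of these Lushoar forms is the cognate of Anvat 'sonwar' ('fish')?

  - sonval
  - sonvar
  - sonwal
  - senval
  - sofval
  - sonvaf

zafenwad ~ zafenvad — Anvat w corresponds to Lushoar v after a consonant, before a back vowel.
tevar ~ teval — Anvat r corresponds to Lushoar l word-finally.
Applying these to Anvat 'sonwar':
  sonwar → sonvar   (w→v after a consonant, before a back vowel)
  sonvar → sonval   (r→l word-finally)
So the Lushoar cognate is 'sonval'.

sonval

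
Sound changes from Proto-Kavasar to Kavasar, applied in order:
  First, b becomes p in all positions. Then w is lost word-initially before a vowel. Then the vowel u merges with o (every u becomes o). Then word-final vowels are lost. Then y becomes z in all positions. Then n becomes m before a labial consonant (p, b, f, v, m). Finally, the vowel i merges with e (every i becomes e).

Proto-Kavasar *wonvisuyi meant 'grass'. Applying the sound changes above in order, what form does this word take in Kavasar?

omvesoz

Kavasar: start from *wonvisuyi.
  rule 1: no change — wonvisuyi
  rule 2 (glide loss): wonvisuyi → onvisuyi
  rule 3 (vowel merger): onvisuyi → onvisoyi
  rule 4 (apocope): onvisoyi → onvisoy
  rule 5 (unconditioned shift): onvisoy → onvisoz
  rule 6 (nasal place assimilation): onvisoz → omvisoz
  rule 7 (vowel merger): omvisoz → omvesoz
  ⇒ Kavasar omvesoz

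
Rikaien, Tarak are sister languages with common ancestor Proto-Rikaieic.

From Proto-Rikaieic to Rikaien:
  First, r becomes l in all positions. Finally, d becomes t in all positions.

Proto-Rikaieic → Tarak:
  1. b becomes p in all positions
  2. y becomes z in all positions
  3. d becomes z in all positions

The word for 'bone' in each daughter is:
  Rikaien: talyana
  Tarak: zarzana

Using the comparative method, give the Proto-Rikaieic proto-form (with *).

*daryana

Position 3: Rikaien has l, Tarak has r. Tarak preserves r here (none of its changes turn any other segment into r), so the proto-segment is *r.
Position 1: Rikaien has t, Tarak has z. Taking the neighbouring segments as reconstructed: Rikaien t could go back to *t or *d; Tarak z could go back to *d or *z or *y — the one source consistent with every daughter is *d.
Position 4: Rikaien has y, Tarak has z. Rikaien preserves y here (none of its changes turn any other segment into y), so the proto-segment is *y.
This points to *daryana. Verify forward in each daughter:
Rikaien: *daryana > dalyana > talyana  (by unconditioned shift, unconditioned shift)
Tarak: *daryana
  daryana (rule 1 does not apply)
  daryana → darzana   [unconditioned shift]
  darzana → zarzana   [unconditioned shift]
  giving Tarak zarzana.
*daryana is the unique common source.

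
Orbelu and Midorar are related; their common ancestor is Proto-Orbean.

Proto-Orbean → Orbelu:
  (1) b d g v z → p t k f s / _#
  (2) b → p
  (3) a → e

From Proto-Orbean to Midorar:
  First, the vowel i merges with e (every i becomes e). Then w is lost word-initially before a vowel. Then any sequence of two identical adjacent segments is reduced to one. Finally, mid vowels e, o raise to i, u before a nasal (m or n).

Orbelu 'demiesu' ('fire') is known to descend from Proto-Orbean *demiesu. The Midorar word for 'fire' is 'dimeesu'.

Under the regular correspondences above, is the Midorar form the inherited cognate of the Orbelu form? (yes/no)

no

Derive the expected Midorar reflex of *demiesu:
Midorar: *demiesu > demeesu > demesu > dimesu  (by vowel merger, degemination, pre-nasal raising)
The regular Midorar reflex would be 'dimesu', but the attested form is 'dimeesu'. The correspondence is irregular, so they are not cognates (the Midorar form has a different source).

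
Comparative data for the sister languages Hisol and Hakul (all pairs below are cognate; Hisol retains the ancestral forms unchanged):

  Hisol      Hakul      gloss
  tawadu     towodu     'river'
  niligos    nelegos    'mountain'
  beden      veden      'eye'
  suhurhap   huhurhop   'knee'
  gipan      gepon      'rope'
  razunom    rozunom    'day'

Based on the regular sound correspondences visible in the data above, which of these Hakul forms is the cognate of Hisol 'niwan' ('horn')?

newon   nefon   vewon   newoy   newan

niligos ~ nelegos — Hisol i corresponds to Hakul e after a consonant, before a consonant other than r, m, n, p, b, f, v.
gipan ~ gepon — Hisol a corresponds to Hakul o after a consonant, before a nasal.
Applying these to Hisol 'niwan':
  niwan → newan   (i→e after a consonant, before a consonant other than r, m, n, p, b, f, v)
  newan → newon   (a→o after a consonant, before a nasal)
So the Hakul cognate is 'newon'.

newon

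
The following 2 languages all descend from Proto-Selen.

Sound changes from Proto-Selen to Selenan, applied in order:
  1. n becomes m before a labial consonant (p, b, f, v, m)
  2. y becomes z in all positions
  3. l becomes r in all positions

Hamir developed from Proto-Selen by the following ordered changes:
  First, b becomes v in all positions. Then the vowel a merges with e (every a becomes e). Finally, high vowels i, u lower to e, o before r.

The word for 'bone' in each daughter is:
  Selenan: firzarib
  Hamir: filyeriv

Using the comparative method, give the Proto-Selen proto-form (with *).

Position 8: Selenan has b, Hamir has v. Selenan preserves b here (none of its changes turn any other segment into b), so the proto-segment is *b.
Position 3: Selenan has r, Hamir has l. Hamir preserves l here (none of its changes turn any other segment into l), so the proto-segment is *l.
Continuing position by position gives *filyarib; check it forward:
Selenan: start from *filyarib.
  rule 1: no change — filyarib
  rule 2 (unconditioned shift): filyarib → filzarib
  rule 3 (unconditioned shift): filzarib → firzarib
  ⇒ Selenan firzarib
Hamir: *filyarib
  filyarib → filyariv   [unconditioned shift]
  filyariv → filyeriv   [vowel merger]
  filyeriv (rule 3 does not apply)
  giving Hamir filyeriv.
*filyarib is the unique common source.

*filyarib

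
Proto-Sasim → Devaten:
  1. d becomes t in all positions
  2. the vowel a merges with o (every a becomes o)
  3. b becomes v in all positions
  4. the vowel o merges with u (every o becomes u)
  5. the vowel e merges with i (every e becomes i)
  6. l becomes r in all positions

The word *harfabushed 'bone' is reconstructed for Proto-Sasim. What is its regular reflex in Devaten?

hurfuvushit

Devaten: start from *harfabushed.
  rule 1 (unconditioned shift): harfabushed → harfabushet
  rule 2 (vowel merger): harfabushet → horfobushet
  rule 3 (unconditioned shift): horfobushet → horfovushet
  rule 4 (vowel merger): horfovushet → hurfuvushet
  rule 5 (vowel merger): hurfuvushet → hurfuvushit
  rule 6: no change — hurfuvushit
  ⇒ Devaten hurfuvushit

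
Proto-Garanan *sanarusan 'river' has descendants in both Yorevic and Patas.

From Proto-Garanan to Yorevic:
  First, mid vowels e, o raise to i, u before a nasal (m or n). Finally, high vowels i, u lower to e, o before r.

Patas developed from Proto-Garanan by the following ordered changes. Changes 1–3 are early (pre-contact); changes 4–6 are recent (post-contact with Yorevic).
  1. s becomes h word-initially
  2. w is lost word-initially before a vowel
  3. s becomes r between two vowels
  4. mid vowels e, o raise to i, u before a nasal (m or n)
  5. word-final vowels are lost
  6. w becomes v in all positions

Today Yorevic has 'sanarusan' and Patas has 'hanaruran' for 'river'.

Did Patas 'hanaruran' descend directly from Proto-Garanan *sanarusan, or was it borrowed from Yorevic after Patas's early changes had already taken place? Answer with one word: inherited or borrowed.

If inherited, *sanarusan would pass through all of Patas's changes:
Patas: *sanarusan
  sanarusan → hanarusan   [debuccalisation]
  hanarusan (rule 2 does not apply)
  hanarusan → hanaruran   [rhotacism]
  hanaruran (rule 4 does not apply)
  hanaruran (rule 5 does not apply)
  hanaruran (rule 6 does not apply)
  giving Patas hanaruran.
If borrowed from Yorevic 'sanarusan' after the early changes, it would undergo only the recent ones:
  rule 4 (pre-nasal raising): no change (sanarusan)
  rule 5 (apocope): no change (sanarusan)
  rule 6 (unconditioned shift): no change (sanarusan)
  ⇒ as a loan: sanarusan
Patas 'hanaruran' matches the inherited outcome exactly, so it is an inherited cognate, not a loan.

inherited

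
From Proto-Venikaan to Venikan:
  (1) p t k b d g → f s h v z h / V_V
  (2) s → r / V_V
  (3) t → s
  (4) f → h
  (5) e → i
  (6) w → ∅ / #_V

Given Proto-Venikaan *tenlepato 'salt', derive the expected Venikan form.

Venikan: start from *tenlepato.
  rule 1 (intervocalic lenition): tenlepato → tenlefaso
  rule 2 (rhotacism): tenlefaso → tenlefaro
  rule 3 (unconditioned shift): tenlefaro → senlefaro
  rule 4 (unconditioned shift): senlefaro → senleharo
  rule 5 (vowel merger): senleharo → sinliharo
  rule 6: no change — sinliharo
  ⇒ Venikan sinliharo

sinliharo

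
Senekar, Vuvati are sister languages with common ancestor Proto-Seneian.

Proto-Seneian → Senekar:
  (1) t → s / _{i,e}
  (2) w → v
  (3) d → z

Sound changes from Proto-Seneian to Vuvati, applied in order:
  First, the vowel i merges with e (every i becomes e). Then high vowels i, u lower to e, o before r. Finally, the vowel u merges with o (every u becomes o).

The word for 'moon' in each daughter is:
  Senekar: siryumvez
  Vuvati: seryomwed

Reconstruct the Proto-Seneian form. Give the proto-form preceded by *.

Position 7: Senekar has v, Vuvati has w. Vuvati preserves w here (none of its changes turn any other segment into w), so the proto-segment is *w.
Position 9: Senekar has z, Vuvati has d. Vuvati preserves d here (none of its changes turn any other segment into d), so the proto-segment is *d.
Position 5: Senekar has u, Vuvati has o. Senekar preserves u here (none of its changes turn any other segment into u), so the proto-segment is *u.
This points to *siryumwed. Verify forward in each daughter:
Senekar: start from *siryumwed.
  rule 1: no change — siryumwed
  rule 2 (unconditioned shift): siryumwed → siryumved
  rule 3 (unconditioned shift): siryumved → siryumvez
  ⇒ Senekar siryumvez
Vuvati: *siryumwed
  siryumwed → seryumwed   [vowel merger]
  seryumwed (rule 2 does not apply)
  seryumwed → seryomwed   [vowel merger]
  giving Vuvati seryomwed.
Only *siryumwed yields all of Senekar siryumvez, Vuvati seryomwed.

*siryumwed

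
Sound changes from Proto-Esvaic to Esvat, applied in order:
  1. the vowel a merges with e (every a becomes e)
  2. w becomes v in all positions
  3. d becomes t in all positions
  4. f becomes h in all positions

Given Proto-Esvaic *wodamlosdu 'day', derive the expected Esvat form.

Esvat: *wodamlosdu
  wodamlosdu → wodemlosdu   [vowel merger]
  wodemlosdu → vodemlosdu   [unconditioned shift]
  vodemlosdu → votemlostu   [unconditioned shift]
  votemlostu (rule 4 does not apply)
  giving Esvat votemlostu.

votemlostu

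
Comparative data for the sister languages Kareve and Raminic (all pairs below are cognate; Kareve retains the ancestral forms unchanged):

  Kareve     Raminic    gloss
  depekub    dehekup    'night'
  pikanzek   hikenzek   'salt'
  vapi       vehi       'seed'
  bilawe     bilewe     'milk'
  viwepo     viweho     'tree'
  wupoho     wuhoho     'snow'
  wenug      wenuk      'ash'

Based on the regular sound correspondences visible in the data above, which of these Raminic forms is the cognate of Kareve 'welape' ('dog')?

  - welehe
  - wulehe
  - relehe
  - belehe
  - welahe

vapi ~ vehi — Kareve a corresponds to Raminic e after a consonant, before a labial obstruent.
depekub ~ dehekup — Kareve p corresponds to Raminic h between vowels (before a front vowel).
Applying these to Kareve 'welape':
  welape → welepe   (a→e after a consonant, before a labial obstruent)
  welepe → welehe   (p→h between vowels (before a front vowel))
So the Raminic cognate is 'welehe'.

welehe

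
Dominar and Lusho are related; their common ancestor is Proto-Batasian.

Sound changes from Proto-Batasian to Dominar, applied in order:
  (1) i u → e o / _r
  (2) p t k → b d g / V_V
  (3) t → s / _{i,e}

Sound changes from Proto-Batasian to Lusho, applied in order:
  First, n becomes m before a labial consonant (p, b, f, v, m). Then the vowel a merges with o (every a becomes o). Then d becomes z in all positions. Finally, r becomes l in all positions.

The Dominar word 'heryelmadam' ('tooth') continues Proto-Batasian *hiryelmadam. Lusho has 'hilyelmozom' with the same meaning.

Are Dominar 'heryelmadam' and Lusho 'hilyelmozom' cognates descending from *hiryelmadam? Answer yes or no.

yes

Derive the expected Lusho reflex of *hiryelmadam:
Lusho: *hiryelmadam > hiryelmodom > hiryelmozom > hilyelmozom  (by vowel merger, unconditioned shift, unconditioned shift)
Lusho 'hilyelmozom' matches the regular reflex exactly, so the pair is cognate.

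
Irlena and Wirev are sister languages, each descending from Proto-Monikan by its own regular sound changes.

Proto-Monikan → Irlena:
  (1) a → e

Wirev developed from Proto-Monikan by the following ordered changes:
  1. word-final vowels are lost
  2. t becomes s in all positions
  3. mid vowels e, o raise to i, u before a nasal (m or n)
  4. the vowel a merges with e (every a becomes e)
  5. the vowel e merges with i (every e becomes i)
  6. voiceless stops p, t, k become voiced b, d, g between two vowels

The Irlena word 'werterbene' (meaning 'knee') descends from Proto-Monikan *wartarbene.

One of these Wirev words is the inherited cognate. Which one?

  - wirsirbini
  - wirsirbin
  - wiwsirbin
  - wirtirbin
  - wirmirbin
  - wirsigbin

Wirev: *wartarbene > wartarben > warsarben > warsarbin > werserbin > wirsirbin  (by apocope, unconditioned shift, pre-nasal raising, vowel merger, vowel merger)
Only 'wirsirbin' matches the regular Wirev development of *wartarbene.

wirsirbin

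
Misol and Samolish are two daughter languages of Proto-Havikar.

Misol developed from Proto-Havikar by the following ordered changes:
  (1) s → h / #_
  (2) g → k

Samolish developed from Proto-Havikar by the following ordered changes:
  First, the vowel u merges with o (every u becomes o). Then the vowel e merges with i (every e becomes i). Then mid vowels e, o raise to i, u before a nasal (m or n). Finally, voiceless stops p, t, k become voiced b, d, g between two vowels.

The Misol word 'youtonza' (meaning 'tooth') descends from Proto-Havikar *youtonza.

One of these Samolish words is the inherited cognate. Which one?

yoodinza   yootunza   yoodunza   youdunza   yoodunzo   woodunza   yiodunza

Samolish: start from *youtonza.
  rule 1 (vowel merger): youtonza → yootonza
  rule 2: no change — yootonza
  rule 3 (pre-nasal raising): yootonza → yootunza
  rule 4 (intervocalic voicing): yootunza → yoodunza
  ⇒ Samolish yoodunza

yoodunza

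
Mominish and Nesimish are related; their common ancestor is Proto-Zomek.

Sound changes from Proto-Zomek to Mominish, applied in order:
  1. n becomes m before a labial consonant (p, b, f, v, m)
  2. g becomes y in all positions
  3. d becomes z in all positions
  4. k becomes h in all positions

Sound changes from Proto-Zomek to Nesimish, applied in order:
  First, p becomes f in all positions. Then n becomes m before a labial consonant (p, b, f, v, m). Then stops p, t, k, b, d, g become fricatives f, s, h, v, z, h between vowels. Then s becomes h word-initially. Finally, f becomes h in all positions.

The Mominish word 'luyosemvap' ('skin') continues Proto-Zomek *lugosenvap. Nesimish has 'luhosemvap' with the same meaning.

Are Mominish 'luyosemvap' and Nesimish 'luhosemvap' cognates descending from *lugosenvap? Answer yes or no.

no

Derive the expected Nesimish reflex of *lugosenvap:
Nesimish: *lugosenvap > lugosenvaf > lugosemvaf > luhosemvaf > luhosemvah  (by unconditioned shift, nasal place assimilation, intervocalic lenition, unconditioned shift)
The regular Nesimish reflex would be 'luhosemvah', but the attested form is 'luhosemvap'. The correspondence is irregular, so they are not cognates (the Nesimish form has a different source).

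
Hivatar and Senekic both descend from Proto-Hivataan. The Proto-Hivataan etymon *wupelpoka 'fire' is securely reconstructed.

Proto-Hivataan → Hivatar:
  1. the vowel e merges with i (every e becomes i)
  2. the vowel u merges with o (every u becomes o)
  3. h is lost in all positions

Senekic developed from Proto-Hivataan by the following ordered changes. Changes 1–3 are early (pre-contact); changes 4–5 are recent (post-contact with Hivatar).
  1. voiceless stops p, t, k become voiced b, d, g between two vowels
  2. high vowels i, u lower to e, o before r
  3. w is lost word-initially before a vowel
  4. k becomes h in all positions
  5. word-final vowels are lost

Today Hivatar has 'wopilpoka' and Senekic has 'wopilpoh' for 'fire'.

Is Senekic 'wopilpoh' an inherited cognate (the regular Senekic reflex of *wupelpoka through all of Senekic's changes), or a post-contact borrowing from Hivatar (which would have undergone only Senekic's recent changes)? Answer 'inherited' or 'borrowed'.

If inherited, *wupelpoka would pass through all of Senekic's changes:
Senekic: *wupelpoka > wubelpoga > ubelpoga > ubelpog  (by intervocalic voicing, glide loss, apocope)
If borrowed from Hivatar 'wopilpoka' after the early changes, it would undergo only the recent ones:
  rule 4 (unconditioned shift): wopilpoka → wopilpoha
  rule 5 (apocope): wopilpoha → wopilpoh
  ⇒ as a loan: wopilpoh
Senekic 'wopilpoh' matches the loan outcome 'wopilpoh', not the inherited 'ubelpog' — it skipped the early Senekic changes, so it was borrowed from Hivatar.

borrowed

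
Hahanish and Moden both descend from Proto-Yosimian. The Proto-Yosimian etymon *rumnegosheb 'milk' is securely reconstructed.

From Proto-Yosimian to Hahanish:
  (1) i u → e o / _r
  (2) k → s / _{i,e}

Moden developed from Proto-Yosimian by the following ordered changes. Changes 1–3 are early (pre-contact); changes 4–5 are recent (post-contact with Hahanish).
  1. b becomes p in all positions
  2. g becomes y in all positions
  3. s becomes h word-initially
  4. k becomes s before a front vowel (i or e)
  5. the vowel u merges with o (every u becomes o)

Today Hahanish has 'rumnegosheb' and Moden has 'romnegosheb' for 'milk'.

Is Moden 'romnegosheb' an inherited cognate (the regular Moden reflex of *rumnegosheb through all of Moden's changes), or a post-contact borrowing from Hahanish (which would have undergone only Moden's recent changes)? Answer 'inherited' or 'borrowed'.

borrowed

If inherited, *rumnegosheb would pass through all of Moden's changes:
Moden: *rumnegosheb
  rumnegosheb → rumnegoshep   [unconditioned shift]
  rumnegoshep → rumneyoshep   [unconditioned shift]
  rumneyoshep (rule 3 does not apply)
  rumneyoshep (rule 4 does not apply)
  rumneyoshep → romneyoshep   [vowel merger]
  giving Moden romneyoshep.
If borrowed from Hahanish 'rumnegosheb' after the early changes, it would undergo only the recent ones:
  rule 4 (palatalisation): no change (rumnegosheb)
  rule 5 (vowel merger): rumnegosheb → romnegosheb
  ⇒ as a loan: romnegosheb
Moden 'romnegosheb' matches the loan outcome 'romnegosheb', not the inherited 'romneyoshep' — it skipped the early Moden changes, so it was borrowed from Hahanish.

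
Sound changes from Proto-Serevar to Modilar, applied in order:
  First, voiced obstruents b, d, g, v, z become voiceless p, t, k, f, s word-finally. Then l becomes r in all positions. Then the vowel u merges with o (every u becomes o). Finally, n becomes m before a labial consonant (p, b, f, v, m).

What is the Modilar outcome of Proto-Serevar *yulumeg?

yoromek

Modilar: *yulumeg > yulumek > yurumek > yoromek  (by final devoicing, unconditioned shift, vowel merger)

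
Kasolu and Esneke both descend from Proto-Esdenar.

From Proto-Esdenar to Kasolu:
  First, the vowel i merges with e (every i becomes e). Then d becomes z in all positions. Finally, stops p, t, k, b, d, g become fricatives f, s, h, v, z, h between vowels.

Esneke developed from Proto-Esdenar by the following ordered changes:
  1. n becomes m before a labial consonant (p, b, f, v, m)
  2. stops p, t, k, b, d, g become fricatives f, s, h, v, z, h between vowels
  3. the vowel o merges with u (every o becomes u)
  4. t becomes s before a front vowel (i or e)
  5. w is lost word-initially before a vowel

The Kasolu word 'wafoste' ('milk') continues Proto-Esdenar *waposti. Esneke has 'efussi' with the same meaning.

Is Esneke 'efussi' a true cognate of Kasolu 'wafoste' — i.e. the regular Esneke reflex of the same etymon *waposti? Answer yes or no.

Derive the expected Esneke reflex of *waposti:
Esneke: *waposti
  waposti (rule 1 does not apply)
  waposti → wafosti   [intervocalic lenition]
  wafosti → wafusti   [vowel merger]
  wafusti → wafussi   [palatalisation]
  wafussi → afussi   [glide loss]
  giving Esneke afussi.
The regular Esneke reflex would be 'afussi', but the attested form is 'efussi'. The correspondence is irregular, so they are not cognates (the Esneke form has a different source).

no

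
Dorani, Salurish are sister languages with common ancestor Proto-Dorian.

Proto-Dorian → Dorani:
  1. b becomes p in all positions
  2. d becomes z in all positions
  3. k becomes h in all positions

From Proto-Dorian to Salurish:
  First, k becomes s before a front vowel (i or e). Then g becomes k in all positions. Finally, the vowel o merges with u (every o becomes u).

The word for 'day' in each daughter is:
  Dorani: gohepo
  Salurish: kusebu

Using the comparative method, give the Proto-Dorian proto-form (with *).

Position 2: Dorani has o, Salurish has u. Dorani preserves o here (none of its changes turn any other segment into o), so the proto-segment is *o.
Position 3: Dorani has h, Salurish has s. Taking the neighbouring segments as reconstructed: Dorani h could go back to *k or *h; Salurish s could go back to *k or *s — the one source consistent with every daughter is *k.
Position 6: Dorani has o, Salurish has u. Dorani preserves o here (none of its changes turn any other segment into o), so the proto-segment is *o.
Continuing position by position gives *gokebo; check it forward:
Dorani: *gokebo
  gokebo → gokepo   [unconditioned shift]
  gokepo (rule 2 does not apply)
  gokepo → gohepo   [unconditioned shift]
  giving Dorani gohepo.
Salurish: *gokebo > gosebo > kosebo > kusebu  (by palatalisation, unconditioned shift, vowel merger)
No other proto-form is consistent with every reflex, so the reconstruction is *gokebo.

*gokebo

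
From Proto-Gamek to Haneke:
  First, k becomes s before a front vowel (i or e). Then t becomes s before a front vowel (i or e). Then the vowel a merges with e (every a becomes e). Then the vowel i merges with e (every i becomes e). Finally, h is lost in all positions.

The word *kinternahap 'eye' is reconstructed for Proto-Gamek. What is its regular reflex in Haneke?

senserneep

Haneke: *kinternahap
  kinternahap → sinternahap   [palatalisation]
  sinternahap → sinsernahap   [palatalisation]
  sinsernahap → sinsernehep   [vowel merger]
  sinsernehep → sensernehep   [vowel merger]
  sensernehep → senserneep   [h-loss]
  giving Haneke senserneep.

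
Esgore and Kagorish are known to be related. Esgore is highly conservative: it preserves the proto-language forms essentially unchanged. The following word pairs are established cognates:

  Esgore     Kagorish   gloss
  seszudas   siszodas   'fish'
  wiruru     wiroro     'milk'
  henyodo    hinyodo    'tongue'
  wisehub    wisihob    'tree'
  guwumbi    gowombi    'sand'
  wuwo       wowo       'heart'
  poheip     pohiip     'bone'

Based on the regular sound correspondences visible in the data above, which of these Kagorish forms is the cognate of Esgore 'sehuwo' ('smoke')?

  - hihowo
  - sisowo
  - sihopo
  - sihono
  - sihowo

sihowo

seszudas ~ siszodas, wisehub ~ wisihob — Esgore e corresponds to Kagorish i after a consonant, before a consonant other than r, m, n, p, b, f, v.
seszudas ~ siszodas, guwumbi ~ gowombi — Esgore u corresponds to Kagorish o after a consonant, before a consonant other than r, m, n, p, b, f, v.
Applying these to Esgore 'sehuwo':
  sehuwo → sihuwo   (e→i after a consonant, before a consonant other than r, m, n, p, b, f, v)
  sihuwo → sihowo   (u→o after a consonant, before a consonant other than r, m, n, p, b, f, v)
So the Kagorish cognate is 'sihowo'.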